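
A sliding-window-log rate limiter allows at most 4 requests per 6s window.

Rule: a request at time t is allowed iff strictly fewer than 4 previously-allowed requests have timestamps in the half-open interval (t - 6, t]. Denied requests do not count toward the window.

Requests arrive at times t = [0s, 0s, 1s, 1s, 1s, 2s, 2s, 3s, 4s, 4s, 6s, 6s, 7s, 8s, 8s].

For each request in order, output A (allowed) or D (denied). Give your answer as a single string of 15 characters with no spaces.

Tracking allowed requests in the window:
  req#1 t=0s: ALLOW
  req#2 t=0s: ALLOW
  req#3 t=1s: ALLOW
  req#4 t=1s: ALLOW
  req#5 t=1s: DENY
  req#6 t=2s: DENY
  req#7 t=2s: DENY
  req#8 t=3s: DENY
  req#9 t=4s: DENY
  req#10 t=4s: DENY
  req#11 t=6s: ALLOW
  req#12 t=6s: ALLOW
  req#13 t=7s: ALLOW
  req#14 t=8s: ALLOW
  req#15 t=8s: DENY

Answer: AAAADDDDDDAAAAD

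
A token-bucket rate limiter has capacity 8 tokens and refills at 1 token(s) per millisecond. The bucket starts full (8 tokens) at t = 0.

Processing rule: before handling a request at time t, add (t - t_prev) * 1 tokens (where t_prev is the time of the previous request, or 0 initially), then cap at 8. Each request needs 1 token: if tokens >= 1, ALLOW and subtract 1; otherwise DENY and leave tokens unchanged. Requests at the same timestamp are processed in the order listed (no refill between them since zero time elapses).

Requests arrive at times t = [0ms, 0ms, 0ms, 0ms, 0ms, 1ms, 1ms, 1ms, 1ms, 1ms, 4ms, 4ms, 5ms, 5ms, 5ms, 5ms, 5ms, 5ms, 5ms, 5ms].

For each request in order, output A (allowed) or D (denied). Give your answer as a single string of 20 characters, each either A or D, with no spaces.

Answer: AAAAAAAAADAAAADDDDDD

Derivation:
Simulating step by step:
  req#1 t=0ms: ALLOW
  req#2 t=0ms: ALLOW
  req#3 t=0ms: ALLOW
  req#4 t=0ms: ALLOW
  req#5 t=0ms: ALLOW
  req#6 t=1ms: ALLOW
  req#7 t=1ms: ALLOW
  req#8 t=1ms: ALLOW
  req#9 t=1ms: ALLOW
  req#10 t=1ms: DENY
  req#11 t=4ms: ALLOW
  req#12 t=4ms: ALLOW
  req#13 t=5ms: ALLOW
  req#14 t=5ms: ALLOW
  req#15 t=5ms: DENY
  req#16 t=5ms: DENY
  req#17 t=5ms: DENY
  req#18 t=5ms: DENY
  req#19 t=5ms: DENY
  req#20 t=5ms: DENY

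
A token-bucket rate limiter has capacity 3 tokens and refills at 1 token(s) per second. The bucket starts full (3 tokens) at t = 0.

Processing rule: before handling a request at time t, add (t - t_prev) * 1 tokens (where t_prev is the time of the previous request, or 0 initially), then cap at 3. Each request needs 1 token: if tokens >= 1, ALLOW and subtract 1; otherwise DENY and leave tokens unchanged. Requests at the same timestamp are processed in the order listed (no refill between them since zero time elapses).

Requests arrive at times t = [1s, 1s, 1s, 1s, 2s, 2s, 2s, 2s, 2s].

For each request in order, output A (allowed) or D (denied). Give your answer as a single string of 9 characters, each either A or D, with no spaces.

Answer: AAADADDDD

Derivation:
Simulating step by step:
  req#1 t=1s: ALLOW
  req#2 t=1s: ALLOW
  req#3 t=1s: ALLOW
  req#4 t=1s: DENY
  req#5 t=2s: ALLOW
  req#6 t=2s: DENY
  req#7 t=2s: DENY
  req#8 t=2s: DENY
  req#9 t=2s: DENY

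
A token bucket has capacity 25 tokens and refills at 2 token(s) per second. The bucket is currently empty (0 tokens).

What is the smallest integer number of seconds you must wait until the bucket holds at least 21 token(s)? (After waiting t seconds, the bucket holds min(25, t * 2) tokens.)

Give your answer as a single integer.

Need t * 2 >= 21, so t >= 21/2.
Smallest integer t = ceil(21/2) = 11.

Answer: 11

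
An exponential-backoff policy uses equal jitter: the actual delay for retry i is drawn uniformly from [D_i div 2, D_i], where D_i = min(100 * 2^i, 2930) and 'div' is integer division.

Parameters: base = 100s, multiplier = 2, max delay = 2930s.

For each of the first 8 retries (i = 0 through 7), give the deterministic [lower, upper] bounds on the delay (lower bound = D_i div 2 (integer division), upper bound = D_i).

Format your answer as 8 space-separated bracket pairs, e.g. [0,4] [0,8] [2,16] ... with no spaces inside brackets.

Answer: [50,100] [100,200] [200,400] [400,800] [800,1600] [1465,2930] [1465,2930] [1465,2930]

Derivation:
Computing bounds per retry:
  i=0: D_i=min(100*2^0,2930)=100, bounds=[50,100]
  i=1: D_i=min(100*2^1,2930)=200, bounds=[100,200]
  i=2: D_i=min(100*2^2,2930)=400, bounds=[200,400]
  i=3: D_i=min(100*2^3,2930)=800, bounds=[400,800]
  i=4: D_i=min(100*2^4,2930)=1600, bounds=[800,1600]
  i=5: D_i=min(100*2^5,2930)=2930, bounds=[1465,2930]
  i=6: D_i=min(100*2^6,2930)=2930, bounds=[1465,2930]
  i=7: D_i=min(100*2^7,2930)=2930, bounds=[1465,2930]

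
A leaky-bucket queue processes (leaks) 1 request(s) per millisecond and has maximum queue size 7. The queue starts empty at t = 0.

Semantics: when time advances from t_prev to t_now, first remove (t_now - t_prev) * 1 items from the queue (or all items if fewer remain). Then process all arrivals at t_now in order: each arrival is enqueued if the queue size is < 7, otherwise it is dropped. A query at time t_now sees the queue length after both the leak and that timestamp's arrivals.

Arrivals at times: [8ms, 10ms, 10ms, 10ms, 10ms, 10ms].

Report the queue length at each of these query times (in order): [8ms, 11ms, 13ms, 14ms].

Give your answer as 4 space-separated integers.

Answer: 1 4 2 1

Derivation:
Queue lengths at query times:
  query t=8ms: backlog = 1
  query t=11ms: backlog = 4
  query t=13ms: backlog = 2
  query t=14ms: backlog = 1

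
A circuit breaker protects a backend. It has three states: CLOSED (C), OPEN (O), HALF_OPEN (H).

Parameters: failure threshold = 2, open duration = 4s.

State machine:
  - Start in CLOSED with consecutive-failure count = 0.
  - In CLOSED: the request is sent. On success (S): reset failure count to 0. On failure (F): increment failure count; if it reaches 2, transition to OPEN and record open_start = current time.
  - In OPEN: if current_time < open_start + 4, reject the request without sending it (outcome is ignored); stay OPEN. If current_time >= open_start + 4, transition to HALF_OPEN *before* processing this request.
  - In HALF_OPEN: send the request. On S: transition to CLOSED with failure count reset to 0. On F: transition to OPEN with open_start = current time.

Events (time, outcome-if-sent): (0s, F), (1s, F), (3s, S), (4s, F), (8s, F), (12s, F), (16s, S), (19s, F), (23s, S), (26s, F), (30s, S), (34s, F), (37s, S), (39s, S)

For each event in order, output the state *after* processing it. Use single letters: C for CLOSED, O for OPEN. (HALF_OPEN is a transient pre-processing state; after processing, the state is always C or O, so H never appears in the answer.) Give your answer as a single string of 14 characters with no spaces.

State after each event:
  event#1 t=0s outcome=F: state=CLOSED
  event#2 t=1s outcome=F: state=OPEN
  event#3 t=3s outcome=S: state=OPEN
  event#4 t=4s outcome=F: state=OPEN
  event#5 t=8s outcome=F: state=OPEN
  event#6 t=12s outcome=F: state=OPEN
  event#7 t=16s outcome=S: state=CLOSED
  event#8 t=19s outcome=F: state=CLOSED
  event#9 t=23s outcome=S: state=CLOSED
  event#10 t=26s outcome=F: state=CLOSED
  event#11 t=30s outcome=S: state=CLOSED
  event#12 t=34s outcome=F: state=CLOSED
  event#13 t=37s outcome=S: state=CLOSED
  event#14 t=39s outcome=S: state=CLOSED

Answer: COOOOOCCCCCCCC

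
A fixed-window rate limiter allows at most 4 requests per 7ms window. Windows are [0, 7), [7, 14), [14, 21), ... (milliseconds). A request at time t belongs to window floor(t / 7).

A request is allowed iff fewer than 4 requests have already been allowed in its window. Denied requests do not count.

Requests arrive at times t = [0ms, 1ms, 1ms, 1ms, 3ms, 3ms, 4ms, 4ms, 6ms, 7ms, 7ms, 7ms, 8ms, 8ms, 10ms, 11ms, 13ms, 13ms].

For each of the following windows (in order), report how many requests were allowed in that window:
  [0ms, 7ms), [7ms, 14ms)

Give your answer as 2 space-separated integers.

Processing requests:
  req#1 t=0ms (window 0): ALLOW
  req#2 t=1ms (window 0): ALLOW
  req#3 t=1ms (window 0): ALLOW
  req#4 t=1ms (window 0): ALLOW
  req#5 t=3ms (window 0): DENY
  req#6 t=3ms (window 0): DENY
  req#7 t=4ms (window 0): DENY
  req#8 t=4ms (window 0): DENY
  req#9 t=6ms (window 0): DENY
  req#10 t=7ms (window 1): ALLOW
  req#11 t=7ms (window 1): ALLOW
  req#12 t=7ms (window 1): ALLOW
  req#13 t=8ms (window 1): ALLOW
  req#14 t=8ms (window 1): DENY
  req#15 t=10ms (window 1): DENY
  req#16 t=11ms (window 1): DENY
  req#17 t=13ms (window 1): DENY
  req#18 t=13ms (window 1): DENY

Allowed counts by window: 4 4

Answer: 4 4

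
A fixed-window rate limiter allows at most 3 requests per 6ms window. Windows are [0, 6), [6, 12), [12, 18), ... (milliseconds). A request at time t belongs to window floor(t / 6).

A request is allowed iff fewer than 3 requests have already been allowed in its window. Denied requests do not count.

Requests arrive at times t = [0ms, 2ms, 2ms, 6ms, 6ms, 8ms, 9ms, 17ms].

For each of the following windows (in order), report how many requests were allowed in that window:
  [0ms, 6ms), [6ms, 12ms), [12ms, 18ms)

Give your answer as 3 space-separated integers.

Processing requests:
  req#1 t=0ms (window 0): ALLOW
  req#2 t=2ms (window 0): ALLOW
  req#3 t=2ms (window 0): ALLOW
  req#4 t=6ms (window 1): ALLOW
  req#5 t=6ms (window 1): ALLOW
  req#6 t=8ms (window 1): ALLOW
  req#7 t=9ms (window 1): DENY
  req#8 t=17ms (window 2): ALLOW

Allowed counts by window: 3 3 1

Answer: 3 3 1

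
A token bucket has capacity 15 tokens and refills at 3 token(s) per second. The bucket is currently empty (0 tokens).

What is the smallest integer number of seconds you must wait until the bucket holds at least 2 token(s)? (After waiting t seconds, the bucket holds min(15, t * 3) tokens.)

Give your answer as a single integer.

Answer: 1

Derivation:
Need t * 3 >= 2, so t >= 2/3.
Smallest integer t = ceil(2/3) = 1.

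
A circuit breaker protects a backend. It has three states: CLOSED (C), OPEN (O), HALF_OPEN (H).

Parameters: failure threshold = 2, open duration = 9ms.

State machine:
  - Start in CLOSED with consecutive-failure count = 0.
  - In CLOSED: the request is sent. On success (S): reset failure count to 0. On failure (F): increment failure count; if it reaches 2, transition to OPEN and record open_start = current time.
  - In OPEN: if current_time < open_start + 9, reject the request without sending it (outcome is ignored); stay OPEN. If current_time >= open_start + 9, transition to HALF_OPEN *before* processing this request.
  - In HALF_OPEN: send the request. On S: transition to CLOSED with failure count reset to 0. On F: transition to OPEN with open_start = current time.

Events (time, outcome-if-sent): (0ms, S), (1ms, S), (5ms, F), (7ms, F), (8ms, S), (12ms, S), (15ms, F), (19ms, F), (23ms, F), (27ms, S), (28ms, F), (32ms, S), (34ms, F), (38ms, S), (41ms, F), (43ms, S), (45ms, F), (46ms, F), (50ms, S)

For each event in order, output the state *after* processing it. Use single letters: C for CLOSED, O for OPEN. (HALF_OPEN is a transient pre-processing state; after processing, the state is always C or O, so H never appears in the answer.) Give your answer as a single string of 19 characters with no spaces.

State after each event:
  event#1 t=0ms outcome=S: state=CLOSED
  event#2 t=1ms outcome=S: state=CLOSED
  event#3 t=5ms outcome=F: state=CLOSED
  event#4 t=7ms outcome=F: state=OPEN
  event#5 t=8ms outcome=S: state=OPEN
  event#6 t=12ms outcome=S: state=OPEN
  event#7 t=15ms outcome=F: state=OPEN
  event#8 t=19ms outcome=F: state=OPEN
  event#9 t=23ms outcome=F: state=OPEN
  event#10 t=27ms outcome=S: state=OPEN
  event#11 t=28ms outcome=F: state=OPEN
  event#12 t=32ms outcome=S: state=OPEN
  event#13 t=34ms outcome=F: state=OPEN
  event#14 t=38ms outcome=S: state=CLOSED
  event#15 t=41ms outcome=F: state=CLOSED
  event#16 t=43ms outcome=S: state=CLOSED
  event#17 t=45ms outcome=F: state=CLOSED
  event#18 t=46ms outcome=F: state=OPEN
  event#19 t=50ms outcome=S: state=OPEN

Answer: CCCOOOOOOOOOOCCCCOO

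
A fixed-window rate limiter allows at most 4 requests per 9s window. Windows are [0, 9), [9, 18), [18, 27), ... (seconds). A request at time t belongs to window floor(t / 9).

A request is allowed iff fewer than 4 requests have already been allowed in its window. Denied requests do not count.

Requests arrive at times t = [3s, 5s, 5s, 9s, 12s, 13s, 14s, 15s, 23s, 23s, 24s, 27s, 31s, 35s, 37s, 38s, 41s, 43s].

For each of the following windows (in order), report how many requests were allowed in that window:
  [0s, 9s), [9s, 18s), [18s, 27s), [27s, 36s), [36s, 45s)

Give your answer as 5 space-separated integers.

Processing requests:
  req#1 t=3s (window 0): ALLOW
  req#2 t=5s (window 0): ALLOW
  req#3 t=5s (window 0): ALLOW
  req#4 t=9s (window 1): ALLOW
  req#5 t=12s (window 1): ALLOW
  req#6 t=13s (window 1): ALLOW
  req#7 t=14s (window 1): ALLOW
  req#8 t=15s (window 1): DENY
  req#9 t=23s (window 2): ALLOW
  req#10 t=23s (window 2): ALLOW
  req#11 t=24s (window 2): ALLOW
  req#12 t=27s (window 3): ALLOW
  req#13 t=31s (window 3): ALLOW
  req#14 t=35s (window 3): ALLOW
  req#15 t=37s (window 4): ALLOW
  req#16 t=38s (window 4): ALLOW
  req#17 t=41s (window 4): ALLOW
  req#18 t=43s (window 4): ALLOW

Allowed counts by window: 3 4 3 3 4

Answer: 3 4 3 3 4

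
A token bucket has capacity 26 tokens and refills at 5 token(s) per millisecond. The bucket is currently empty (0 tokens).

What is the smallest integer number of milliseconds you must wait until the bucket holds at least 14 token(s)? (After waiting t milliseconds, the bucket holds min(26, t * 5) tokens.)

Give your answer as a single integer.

Answer: 3

Derivation:
Need t * 5 >= 14, so t >= 14/5.
Smallest integer t = ceil(14/5) = 3.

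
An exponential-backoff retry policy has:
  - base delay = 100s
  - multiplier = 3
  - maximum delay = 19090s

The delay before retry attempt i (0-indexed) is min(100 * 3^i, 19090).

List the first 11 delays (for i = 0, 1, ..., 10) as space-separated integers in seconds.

Answer: 100 300 900 2700 8100 19090 19090 19090 19090 19090 19090

Derivation:
Computing each delay:
  i=0: min(100*3^0, 19090) = 100
  i=1: min(100*3^1, 19090) = 300
  i=2: min(100*3^2, 19090) = 900
  i=3: min(100*3^3, 19090) = 2700
  i=4: min(100*3^4, 19090) = 8100
  i=5: min(100*3^5, 19090) = 19090
  i=6: min(100*3^6, 19090) = 19090
  i=7: min(100*3^7, 19090) = 19090
  i=8: min(100*3^8, 19090) = 19090
  i=9: min(100*3^9, 19090) = 19090
  i=10: min(100*3^10, 19090) = 19090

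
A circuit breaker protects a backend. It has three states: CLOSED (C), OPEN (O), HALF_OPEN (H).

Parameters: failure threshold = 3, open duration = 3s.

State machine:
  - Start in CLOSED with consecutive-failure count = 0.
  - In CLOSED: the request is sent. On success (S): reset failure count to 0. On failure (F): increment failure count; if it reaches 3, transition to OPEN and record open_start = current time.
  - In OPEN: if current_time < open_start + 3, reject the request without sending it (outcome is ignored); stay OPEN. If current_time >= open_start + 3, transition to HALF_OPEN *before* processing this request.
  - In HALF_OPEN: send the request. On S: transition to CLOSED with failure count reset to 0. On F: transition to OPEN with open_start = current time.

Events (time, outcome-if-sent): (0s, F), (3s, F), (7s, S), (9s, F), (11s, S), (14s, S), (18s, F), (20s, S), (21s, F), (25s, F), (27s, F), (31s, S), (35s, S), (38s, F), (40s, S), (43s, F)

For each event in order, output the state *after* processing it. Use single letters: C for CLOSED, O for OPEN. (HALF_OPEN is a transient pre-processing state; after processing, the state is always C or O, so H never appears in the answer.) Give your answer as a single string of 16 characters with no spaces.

State after each event:
  event#1 t=0s outcome=F: state=CLOSED
  event#2 t=3s outcome=F: state=CLOSED
  event#3 t=7s outcome=S: state=CLOSED
  event#4 t=9s outcome=F: state=CLOSED
  event#5 t=11s outcome=S: state=CLOSED
  event#6 t=14s outcome=S: state=CLOSED
  event#7 t=18s outcome=F: state=CLOSED
  event#8 t=20s outcome=S: state=CLOSED
  event#9 t=21s outcome=F: state=CLOSED
  event#10 t=25s outcome=F: state=CLOSED
  event#11 t=27s outcome=F: state=OPEN
  event#12 t=31s outcome=S: state=CLOSED
  event#13 t=35s outcome=S: state=CLOSED
  event#14 t=38s outcome=F: state=CLOSED
  event#15 t=40s outcome=S: state=CLOSED
  event#16 t=43s outcome=F: state=CLOSED

Answer: CCCCCCCCCCOCCCCC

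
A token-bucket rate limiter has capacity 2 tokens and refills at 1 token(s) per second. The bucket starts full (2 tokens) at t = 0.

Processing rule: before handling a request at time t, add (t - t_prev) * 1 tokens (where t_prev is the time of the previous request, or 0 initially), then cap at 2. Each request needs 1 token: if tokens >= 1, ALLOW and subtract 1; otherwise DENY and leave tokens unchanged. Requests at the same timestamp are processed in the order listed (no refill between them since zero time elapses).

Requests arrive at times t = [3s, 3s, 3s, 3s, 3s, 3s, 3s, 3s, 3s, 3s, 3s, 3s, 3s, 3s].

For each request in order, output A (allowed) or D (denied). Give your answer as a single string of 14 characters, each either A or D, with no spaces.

Simulating step by step:
  req#1 t=3s: ALLOW
  req#2 t=3s: ALLOW
  req#3 t=3s: DENY
  req#4 t=3s: DENY
  req#5 t=3s: DENY
  req#6 t=3s: DENY
  req#7 t=3s: DENY
  req#8 t=3s: DENY
  req#9 t=3s: DENY
  req#10 t=3s: DENY
  req#11 t=3s: DENY
  req#12 t=3s: DENY
  req#13 t=3s: DENY
  req#14 t=3s: DENY

Answer: AADDDDDDDDDDDD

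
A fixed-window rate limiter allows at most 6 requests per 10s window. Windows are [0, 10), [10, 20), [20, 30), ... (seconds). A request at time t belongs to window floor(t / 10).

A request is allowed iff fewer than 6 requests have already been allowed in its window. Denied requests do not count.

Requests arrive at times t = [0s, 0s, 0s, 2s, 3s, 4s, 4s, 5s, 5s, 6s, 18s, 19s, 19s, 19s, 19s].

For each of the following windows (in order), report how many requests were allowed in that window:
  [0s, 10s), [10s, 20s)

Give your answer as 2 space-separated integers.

Processing requests:
  req#1 t=0s (window 0): ALLOW
  req#2 t=0s (window 0): ALLOW
  req#3 t=0s (window 0): ALLOW
  req#4 t=2s (window 0): ALLOW
  req#5 t=3s (window 0): ALLOW
  req#6 t=4s (window 0): ALLOW
  req#7 t=4s (window 0): DENY
  req#8 t=5s (window 0): DENY
  req#9 t=5s (window 0): DENY
  req#10 t=6s (window 0): DENY
  req#11 t=18s (window 1): ALLOW
  req#12 t=19s (window 1): ALLOW
  req#13 t=19s (window 1): ALLOW
  req#14 t=19s (window 1): ALLOW
  req#15 t=19s (window 1): ALLOW

Allowed counts by window: 6 5

Answer: 6 5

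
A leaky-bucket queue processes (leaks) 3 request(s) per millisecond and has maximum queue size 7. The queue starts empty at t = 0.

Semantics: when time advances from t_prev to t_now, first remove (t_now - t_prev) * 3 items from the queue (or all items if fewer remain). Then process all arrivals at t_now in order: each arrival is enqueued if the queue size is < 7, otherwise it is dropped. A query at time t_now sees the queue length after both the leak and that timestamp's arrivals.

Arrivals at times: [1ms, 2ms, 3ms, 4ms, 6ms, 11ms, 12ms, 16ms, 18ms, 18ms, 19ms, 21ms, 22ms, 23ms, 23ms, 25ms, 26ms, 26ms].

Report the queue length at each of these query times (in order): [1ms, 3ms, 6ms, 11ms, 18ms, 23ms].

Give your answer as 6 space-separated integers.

Queue lengths at query times:
  query t=1ms: backlog = 1
  query t=3ms: backlog = 1
  query t=6ms: backlog = 1
  query t=11ms: backlog = 1
  query t=18ms: backlog = 2
  query t=23ms: backlog = 2

Answer: 1 1 1 1 2 2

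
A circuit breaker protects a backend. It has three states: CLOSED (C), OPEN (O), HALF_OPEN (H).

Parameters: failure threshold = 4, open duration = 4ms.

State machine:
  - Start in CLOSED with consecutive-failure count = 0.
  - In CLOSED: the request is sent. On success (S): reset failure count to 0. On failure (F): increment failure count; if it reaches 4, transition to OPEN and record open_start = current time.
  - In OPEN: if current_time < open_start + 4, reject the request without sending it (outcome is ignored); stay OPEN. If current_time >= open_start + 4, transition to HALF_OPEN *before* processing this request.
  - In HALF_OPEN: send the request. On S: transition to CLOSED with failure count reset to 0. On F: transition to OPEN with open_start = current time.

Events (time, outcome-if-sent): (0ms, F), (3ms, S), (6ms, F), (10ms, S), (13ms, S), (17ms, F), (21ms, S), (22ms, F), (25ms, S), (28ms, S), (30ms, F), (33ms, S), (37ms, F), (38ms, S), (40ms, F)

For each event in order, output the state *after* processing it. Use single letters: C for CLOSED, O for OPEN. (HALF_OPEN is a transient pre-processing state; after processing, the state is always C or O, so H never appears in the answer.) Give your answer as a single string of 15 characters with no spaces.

Answer: CCCCCCCCCCCCCCC

Derivation:
State after each event:
  event#1 t=0ms outcome=F: state=CLOSED
  event#2 t=3ms outcome=S: state=CLOSED
  event#3 t=6ms outcome=F: state=CLOSED
  event#4 t=10ms outcome=S: state=CLOSED
  event#5 t=13ms outcome=S: state=CLOSED
  event#6 t=17ms outcome=F: state=CLOSED
  event#7 t=21ms outcome=S: state=CLOSED
  event#8 t=22ms outcome=F: state=CLOSED
  event#9 t=25ms outcome=S: state=CLOSED
  event#10 t=28ms outcome=S: state=CLOSED
  event#11 t=30ms outcome=F: state=CLOSED
  event#12 t=33ms outcome=S: state=CLOSED
  event#13 t=37ms outcome=F: state=CLOSED
  event#14 t=38ms outcome=S: state=CLOSED
  event#15 t=40ms outcome=F: state=CLOSED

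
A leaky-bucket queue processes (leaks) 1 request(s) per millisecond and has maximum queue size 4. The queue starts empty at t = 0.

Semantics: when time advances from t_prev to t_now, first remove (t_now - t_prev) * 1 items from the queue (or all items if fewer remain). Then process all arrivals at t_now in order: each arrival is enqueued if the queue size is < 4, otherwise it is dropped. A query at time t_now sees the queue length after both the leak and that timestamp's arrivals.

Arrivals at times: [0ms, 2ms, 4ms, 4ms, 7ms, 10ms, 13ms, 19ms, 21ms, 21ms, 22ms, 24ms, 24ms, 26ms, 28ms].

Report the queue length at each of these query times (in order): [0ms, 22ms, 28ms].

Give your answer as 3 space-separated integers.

Queue lengths at query times:
  query t=0ms: backlog = 1
  query t=22ms: backlog = 2
  query t=28ms: backlog = 1

Answer: 1 2 1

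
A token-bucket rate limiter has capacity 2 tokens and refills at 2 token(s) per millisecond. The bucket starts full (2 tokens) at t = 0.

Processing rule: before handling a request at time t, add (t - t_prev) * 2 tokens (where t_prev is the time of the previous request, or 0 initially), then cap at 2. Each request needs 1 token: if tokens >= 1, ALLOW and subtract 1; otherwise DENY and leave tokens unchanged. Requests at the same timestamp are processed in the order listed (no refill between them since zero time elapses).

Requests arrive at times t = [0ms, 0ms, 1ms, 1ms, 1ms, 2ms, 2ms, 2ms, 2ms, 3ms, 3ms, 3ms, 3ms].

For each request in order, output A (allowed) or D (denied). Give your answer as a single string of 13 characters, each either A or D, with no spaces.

Answer: AAAADAADDAADD

Derivation:
Simulating step by step:
  req#1 t=0ms: ALLOW
  req#2 t=0ms: ALLOW
  req#3 t=1ms: ALLOW
  req#4 t=1ms: ALLOW
  req#5 t=1ms: DENY
  req#6 t=2ms: ALLOW
  req#7 t=2ms: ALLOW
  req#8 t=2ms: DENY
  req#9 t=2ms: DENY
  req#10 t=3ms: ALLOW
  req#11 t=3ms: ALLOW
  req#12 t=3ms: DENY
  req#13 t=3ms: DENY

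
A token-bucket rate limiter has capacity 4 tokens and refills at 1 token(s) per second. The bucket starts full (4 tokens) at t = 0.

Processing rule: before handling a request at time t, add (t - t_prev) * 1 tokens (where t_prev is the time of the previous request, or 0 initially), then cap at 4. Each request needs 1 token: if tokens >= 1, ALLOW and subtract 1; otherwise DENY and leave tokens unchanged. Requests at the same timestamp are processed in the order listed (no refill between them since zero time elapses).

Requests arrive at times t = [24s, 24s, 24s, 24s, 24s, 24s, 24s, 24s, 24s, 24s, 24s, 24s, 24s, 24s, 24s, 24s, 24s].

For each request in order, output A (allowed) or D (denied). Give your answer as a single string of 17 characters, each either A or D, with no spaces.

Answer: AAAADDDDDDDDDDDDD

Derivation:
Simulating step by step:
  req#1 t=24s: ALLOW
  req#2 t=24s: ALLOW
  req#3 t=24s: ALLOW
  req#4 t=24s: ALLOW
  req#5 t=24s: DENY
  req#6 t=24s: DENY
  req#7 t=24s: DENY
  req#8 t=24s: DENY
  req#9 t=24s: DENY
  req#10 t=24s: DENY
  req#11 t=24s: DENY
  req#12 t=24s: DENY
  req#13 t=24s: DENY
  req#14 t=24s: DENY
  req#15 t=24s: DENY
  req#16 t=24s: DENY
  req#17 t=24s: DENY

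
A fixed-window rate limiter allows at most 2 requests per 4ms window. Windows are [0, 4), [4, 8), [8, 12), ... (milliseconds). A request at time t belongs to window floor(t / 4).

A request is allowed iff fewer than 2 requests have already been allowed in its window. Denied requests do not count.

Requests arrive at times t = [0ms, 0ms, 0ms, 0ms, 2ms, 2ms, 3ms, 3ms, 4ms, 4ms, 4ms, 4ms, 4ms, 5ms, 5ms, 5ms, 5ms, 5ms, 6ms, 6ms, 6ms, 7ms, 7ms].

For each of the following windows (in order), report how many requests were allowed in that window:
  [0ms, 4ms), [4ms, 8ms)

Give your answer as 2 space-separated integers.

Processing requests:
  req#1 t=0ms (window 0): ALLOW
  req#2 t=0ms (window 0): ALLOW
  req#3 t=0ms (window 0): DENY
  req#4 t=0ms (window 0): DENY
  req#5 t=2ms (window 0): DENY
  req#6 t=2ms (window 0): DENY
  req#7 t=3ms (window 0): DENY
  req#8 t=3ms (window 0): DENY
  req#9 t=4ms (window 1): ALLOW
  req#10 t=4ms (window 1): ALLOW
  req#11 t=4ms (window 1): DENY
  req#12 t=4ms (window 1): DENY
  req#13 t=4ms (window 1): DENY
  req#14 t=5ms (window 1): DENY
  req#15 t=5ms (window 1): DENY
  req#16 t=5ms (window 1): DENY
  req#17 t=5ms (window 1): DENY
  req#18 t=5ms (window 1): DENY
  req#19 t=6ms (window 1): DENY
  req#20 t=6ms (window 1): DENY
  req#21 t=6ms (window 1): DENY
  req#22 t=7ms (window 1): DENY
  req#23 t=7ms (window 1): DENY

Allowed counts by window: 2 2

Answer: 2 2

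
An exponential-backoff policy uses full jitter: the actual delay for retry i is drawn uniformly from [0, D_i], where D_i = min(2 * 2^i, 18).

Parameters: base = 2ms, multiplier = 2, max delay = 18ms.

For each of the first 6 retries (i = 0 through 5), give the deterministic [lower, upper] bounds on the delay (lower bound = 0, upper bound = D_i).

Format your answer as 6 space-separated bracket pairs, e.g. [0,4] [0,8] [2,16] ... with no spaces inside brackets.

Computing bounds per retry:
  i=0: D_i=min(2*2^0,18)=2, bounds=[0,2]
  i=1: D_i=min(2*2^1,18)=4, bounds=[0,4]
  i=2: D_i=min(2*2^2,18)=8, bounds=[0,8]
  i=3: D_i=min(2*2^3,18)=16, bounds=[0,16]
  i=4: D_i=min(2*2^4,18)=18, bounds=[0,18]
  i=5: D_i=min(2*2^5,18)=18, bounds=[0,18]

Answer: [0,2] [0,4] [0,8] [0,16] [0,18] [0,18]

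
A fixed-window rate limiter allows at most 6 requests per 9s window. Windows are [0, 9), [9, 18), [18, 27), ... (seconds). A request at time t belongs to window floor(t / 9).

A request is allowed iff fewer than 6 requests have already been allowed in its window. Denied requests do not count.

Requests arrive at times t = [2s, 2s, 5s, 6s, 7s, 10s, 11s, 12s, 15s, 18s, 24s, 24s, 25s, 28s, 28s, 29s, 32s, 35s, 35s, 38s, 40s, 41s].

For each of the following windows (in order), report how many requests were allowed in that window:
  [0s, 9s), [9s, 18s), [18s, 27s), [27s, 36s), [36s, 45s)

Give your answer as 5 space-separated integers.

Processing requests:
  req#1 t=2s (window 0): ALLOW
  req#2 t=2s (window 0): ALLOW
  req#3 t=5s (window 0): ALLOW
  req#4 t=6s (window 0): ALLOW
  req#5 t=7s (window 0): ALLOW
  req#6 t=10s (window 1): ALLOW
  req#7 t=11s (window 1): ALLOW
  req#8 t=12s (window 1): ALLOW
  req#9 t=15s (window 1): ALLOW
  req#10 t=18s (window 2): ALLOW
  req#11 t=24s (window 2): ALLOW
  req#12 t=24s (window 2): ALLOW
  req#13 t=25s (window 2): ALLOW
  req#14 t=28s (window 3): ALLOW
  req#15 t=28s (window 3): ALLOW
  req#16 t=29s (window 3): ALLOW
  req#17 t=32s (window 3): ALLOW
  req#18 t=35s (window 3): ALLOW
  req#19 t=35s (window 3): ALLOW
  req#20 t=38s (window 4): ALLOW
  req#21 t=40s (window 4): ALLOW
  req#22 t=41s (window 4): ALLOW

Allowed counts by window: 5 4 4 6 3

Answer: 5 4 4 6 3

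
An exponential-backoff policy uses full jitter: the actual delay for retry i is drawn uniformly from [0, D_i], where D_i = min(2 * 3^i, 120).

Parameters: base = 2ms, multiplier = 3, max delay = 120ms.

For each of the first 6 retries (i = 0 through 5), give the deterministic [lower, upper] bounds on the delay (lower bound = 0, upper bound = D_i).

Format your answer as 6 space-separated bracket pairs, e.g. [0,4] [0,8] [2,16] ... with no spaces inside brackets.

Computing bounds per retry:
  i=0: D_i=min(2*3^0,120)=2, bounds=[0,2]
  i=1: D_i=min(2*3^1,120)=6, bounds=[0,6]
  i=2: D_i=min(2*3^2,120)=18, bounds=[0,18]
  i=3: D_i=min(2*3^3,120)=54, bounds=[0,54]
  i=4: D_i=min(2*3^4,120)=120, bounds=[0,120]
  i=5: D_i=min(2*3^5,120)=120, bounds=[0,120]

Answer: [0,2] [0,6] [0,18] [0,54] [0,120] [0,120]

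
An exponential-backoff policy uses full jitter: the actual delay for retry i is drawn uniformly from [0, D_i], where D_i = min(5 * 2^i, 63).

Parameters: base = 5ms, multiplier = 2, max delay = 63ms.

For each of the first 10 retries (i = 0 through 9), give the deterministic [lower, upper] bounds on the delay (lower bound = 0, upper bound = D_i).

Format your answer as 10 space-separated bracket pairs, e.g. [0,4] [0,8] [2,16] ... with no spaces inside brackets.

Computing bounds per retry:
  i=0: D_i=min(5*2^0,63)=5, bounds=[0,5]
  i=1: D_i=min(5*2^1,63)=10, bounds=[0,10]
  i=2: D_i=min(5*2^2,63)=20, bounds=[0,20]
  i=3: D_i=min(5*2^3,63)=40, bounds=[0,40]
  i=4: D_i=min(5*2^4,63)=63, bounds=[0,63]
  i=5: D_i=min(5*2^5,63)=63, bounds=[0,63]
  i=6: D_i=min(5*2^6,63)=63, bounds=[0,63]
  i=7: D_i=min(5*2^7,63)=63, bounds=[0,63]
  i=8: D_i=min(5*2^8,63)=63, bounds=[0,63]
  i=9: D_i=min(5*2^9,63)=63, bounds=[0,63]

Answer: [0,5] [0,10] [0,20] [0,40] [0,63] [0,63] [0,63] [0,63] [0,63] [0,63]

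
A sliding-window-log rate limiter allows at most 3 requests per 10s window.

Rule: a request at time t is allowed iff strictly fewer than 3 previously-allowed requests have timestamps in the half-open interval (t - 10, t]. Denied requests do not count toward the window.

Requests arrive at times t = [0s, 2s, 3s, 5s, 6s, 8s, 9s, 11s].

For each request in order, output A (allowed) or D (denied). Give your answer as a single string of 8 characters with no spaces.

Answer: AAADDDDA

Derivation:
Tracking allowed requests in the window:
  req#1 t=0s: ALLOW
  req#2 t=2s: ALLOW
  req#3 t=3s: ALLOW
  req#4 t=5s: DENY
  req#5 t=6s: DENY
  req#6 t=8s: DENY
  req#7 t=9s: DENY
  req#8 t=11s: ALLOW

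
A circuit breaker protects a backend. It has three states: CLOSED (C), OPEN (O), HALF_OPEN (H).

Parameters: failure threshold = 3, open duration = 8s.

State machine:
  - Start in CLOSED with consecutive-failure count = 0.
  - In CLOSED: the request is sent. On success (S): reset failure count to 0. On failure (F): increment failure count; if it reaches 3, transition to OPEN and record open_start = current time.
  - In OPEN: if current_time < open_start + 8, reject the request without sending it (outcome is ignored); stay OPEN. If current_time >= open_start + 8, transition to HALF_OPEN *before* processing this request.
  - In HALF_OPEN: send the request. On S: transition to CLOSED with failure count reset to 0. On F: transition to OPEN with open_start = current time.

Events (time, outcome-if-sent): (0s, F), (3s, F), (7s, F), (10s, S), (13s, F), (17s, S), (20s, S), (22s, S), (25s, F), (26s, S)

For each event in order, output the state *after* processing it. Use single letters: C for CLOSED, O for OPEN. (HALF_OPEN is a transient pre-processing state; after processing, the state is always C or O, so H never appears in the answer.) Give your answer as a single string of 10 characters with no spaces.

Answer: CCOOOCCCCC

Derivation:
State after each event:
  event#1 t=0s outcome=F: state=CLOSED
  event#2 t=3s outcome=F: state=CLOSED
  event#3 t=7s outcome=F: state=OPEN
  event#4 t=10s outcome=S: state=OPEN
  event#5 t=13s outcome=F: state=OPEN
  event#6 t=17s outcome=S: state=CLOSED
  event#7 t=20s outcome=S: state=CLOSED
  event#8 t=22s outcome=S: state=CLOSED
  event#9 t=25s outcome=F: state=CLOSED
  event#10 t=26s outcome=S: state=CLOSED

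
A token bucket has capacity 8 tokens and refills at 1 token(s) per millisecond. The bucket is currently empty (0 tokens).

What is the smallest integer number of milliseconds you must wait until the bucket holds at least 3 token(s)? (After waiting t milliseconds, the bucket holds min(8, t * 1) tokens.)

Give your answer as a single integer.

Need t * 1 >= 3, so t >= 3/1.
Smallest integer t = ceil(3/1) = 3.

Answer: 3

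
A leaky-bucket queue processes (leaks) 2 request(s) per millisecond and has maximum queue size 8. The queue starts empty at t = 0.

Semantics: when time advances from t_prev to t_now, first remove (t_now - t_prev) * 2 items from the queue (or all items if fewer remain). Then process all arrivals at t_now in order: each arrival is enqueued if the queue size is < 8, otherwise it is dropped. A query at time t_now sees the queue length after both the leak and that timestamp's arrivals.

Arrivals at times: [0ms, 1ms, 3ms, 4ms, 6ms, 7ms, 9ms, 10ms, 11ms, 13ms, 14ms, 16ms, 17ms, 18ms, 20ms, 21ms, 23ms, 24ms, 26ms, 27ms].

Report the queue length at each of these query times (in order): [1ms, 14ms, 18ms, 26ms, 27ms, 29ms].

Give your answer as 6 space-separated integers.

Queue lengths at query times:
  query t=1ms: backlog = 1
  query t=14ms: backlog = 1
  query t=18ms: backlog = 1
  query t=26ms: backlog = 1
  query t=27ms: backlog = 1
  query t=29ms: backlog = 0

Answer: 1 1 1 1 1 0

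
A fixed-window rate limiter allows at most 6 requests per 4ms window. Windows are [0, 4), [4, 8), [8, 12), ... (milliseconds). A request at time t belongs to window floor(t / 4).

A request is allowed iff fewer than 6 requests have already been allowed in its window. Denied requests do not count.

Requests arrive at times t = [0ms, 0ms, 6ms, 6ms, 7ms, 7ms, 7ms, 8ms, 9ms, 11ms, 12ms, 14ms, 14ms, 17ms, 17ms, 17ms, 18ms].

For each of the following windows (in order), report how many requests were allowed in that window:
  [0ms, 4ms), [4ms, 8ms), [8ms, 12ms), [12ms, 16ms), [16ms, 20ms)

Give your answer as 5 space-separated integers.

Answer: 2 5 3 3 4

Derivation:
Processing requests:
  req#1 t=0ms (window 0): ALLOW
  req#2 t=0ms (window 0): ALLOW
  req#3 t=6ms (window 1): ALLOW
  req#4 t=6ms (window 1): ALLOW
  req#5 t=7ms (window 1): ALLOW
  req#6 t=7ms (window 1): ALLOW
  req#7 t=7ms (window 1): ALLOW
  req#8 t=8ms (window 2): ALLOW
  req#9 t=9ms (window 2): ALLOW
  req#10 t=11ms (window 2): ALLOW
  req#11 t=12ms (window 3): ALLOW
  req#12 t=14ms (window 3): ALLOW
  req#13 t=14ms (window 3): ALLOW
  req#14 t=17ms (window 4): ALLOW
  req#15 t=17ms (window 4): ALLOW
  req#16 t=17ms (window 4): ALLOW
  req#17 t=18ms (window 4): ALLOW

Allowed counts by window: 2 5 3 3 4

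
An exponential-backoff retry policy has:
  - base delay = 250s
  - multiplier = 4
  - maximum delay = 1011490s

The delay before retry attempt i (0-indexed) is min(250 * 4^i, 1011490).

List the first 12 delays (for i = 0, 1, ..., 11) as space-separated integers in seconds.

Computing each delay:
  i=0: min(250*4^0, 1011490) = 250
  i=1: min(250*4^1, 1011490) = 1000
  i=2: min(250*4^2, 1011490) = 4000
  i=3: min(250*4^3, 1011490) = 16000
  i=4: min(250*4^4, 1011490) = 64000
  i=5: min(250*4^5, 1011490) = 256000
  i=6: min(250*4^6, 1011490) = 1011490
  i=7: min(250*4^7, 1011490) = 1011490
  i=8: min(250*4^8, 1011490) = 1011490
  i=9: min(250*4^9, 1011490) = 1011490
  i=10: min(250*4^10, 1011490) = 1011490
  i=11: min(250*4^11, 1011490) = 1011490

Answer: 250 1000 4000 16000 64000 256000 1011490 1011490 1011490 1011490 1011490 1011490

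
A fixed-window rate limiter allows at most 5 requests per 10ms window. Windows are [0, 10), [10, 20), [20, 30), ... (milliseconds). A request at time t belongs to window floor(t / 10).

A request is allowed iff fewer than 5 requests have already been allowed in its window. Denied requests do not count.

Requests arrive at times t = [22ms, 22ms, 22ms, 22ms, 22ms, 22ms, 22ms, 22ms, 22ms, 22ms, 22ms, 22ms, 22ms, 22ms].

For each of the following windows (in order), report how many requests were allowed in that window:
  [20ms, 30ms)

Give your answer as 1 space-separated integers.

Answer: 5

Derivation:
Processing requests:
  req#1 t=22ms (window 2): ALLOW
  req#2 t=22ms (window 2): ALLOW
  req#3 t=22ms (window 2): ALLOW
  req#4 t=22ms (window 2): ALLOW
  req#5 t=22ms (window 2): ALLOW
  req#6 t=22ms (window 2): DENY
  req#7 t=22ms (window 2): DENY
  req#8 t=22ms (window 2): DENY
  req#9 t=22ms (window 2): DENY
  req#10 t=22ms (window 2): DENY
  req#11 t=22ms (window 2): DENY
  req#12 t=22ms (window 2): DENY
  req#13 t=22ms (window 2): DENY
  req#14 t=22ms (window 2): DENY

Allowed counts by window: 5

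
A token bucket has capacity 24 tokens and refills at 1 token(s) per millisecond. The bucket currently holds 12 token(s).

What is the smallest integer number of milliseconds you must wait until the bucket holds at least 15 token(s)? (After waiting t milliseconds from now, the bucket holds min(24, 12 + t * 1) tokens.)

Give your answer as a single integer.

Answer: 3

Derivation:
Need 12 + t * 1 >= 15, so t >= 3/1.
Smallest integer t = ceil(3/1) = 3.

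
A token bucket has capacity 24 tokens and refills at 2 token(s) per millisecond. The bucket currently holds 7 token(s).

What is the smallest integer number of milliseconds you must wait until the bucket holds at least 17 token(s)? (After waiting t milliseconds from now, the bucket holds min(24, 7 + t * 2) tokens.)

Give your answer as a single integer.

Need 7 + t * 2 >= 17, so t >= 10/2.
Smallest integer t = ceil(10/2) = 5.

Answer: 5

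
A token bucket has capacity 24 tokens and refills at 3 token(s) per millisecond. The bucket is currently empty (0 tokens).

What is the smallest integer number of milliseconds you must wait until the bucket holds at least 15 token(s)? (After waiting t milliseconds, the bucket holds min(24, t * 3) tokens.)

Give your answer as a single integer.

Need t * 3 >= 15, so t >= 15/3.
Smallest integer t = ceil(15/3) = 5.

Answer: 5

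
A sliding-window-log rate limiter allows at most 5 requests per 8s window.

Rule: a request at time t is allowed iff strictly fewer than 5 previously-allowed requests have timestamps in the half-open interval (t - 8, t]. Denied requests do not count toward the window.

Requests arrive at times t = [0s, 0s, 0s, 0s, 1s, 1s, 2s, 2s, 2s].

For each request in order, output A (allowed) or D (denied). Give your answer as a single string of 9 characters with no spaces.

Tracking allowed requests in the window:
  req#1 t=0s: ALLOW
  req#2 t=0s: ALLOW
  req#3 t=0s: ALLOW
  req#4 t=0s: ALLOW
  req#5 t=1s: ALLOW
  req#6 t=1s: DENY
  req#7 t=2s: DENY
  req#8 t=2s: DENY
  req#9 t=2s: DENY

Answer: AAAAADDDD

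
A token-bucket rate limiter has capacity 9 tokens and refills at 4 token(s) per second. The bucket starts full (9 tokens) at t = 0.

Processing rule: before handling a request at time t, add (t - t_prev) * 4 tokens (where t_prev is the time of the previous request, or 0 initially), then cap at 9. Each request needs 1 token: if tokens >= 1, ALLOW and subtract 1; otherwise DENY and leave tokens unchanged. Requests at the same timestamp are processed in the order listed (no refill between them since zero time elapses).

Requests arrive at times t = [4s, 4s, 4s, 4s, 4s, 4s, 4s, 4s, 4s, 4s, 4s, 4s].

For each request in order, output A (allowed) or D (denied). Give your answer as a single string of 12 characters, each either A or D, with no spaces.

Simulating step by step:
  req#1 t=4s: ALLOW
  req#2 t=4s: ALLOW
  req#3 t=4s: ALLOW
  req#4 t=4s: ALLOW
  req#5 t=4s: ALLOW
  req#6 t=4s: ALLOW
  req#7 t=4s: ALLOW
  req#8 t=4s: ALLOW
  req#9 t=4s: ALLOW
  req#10 t=4s: DENY
  req#11 t=4s: DENY
  req#12 t=4s: DENY

Answer: AAAAAAAAADDD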